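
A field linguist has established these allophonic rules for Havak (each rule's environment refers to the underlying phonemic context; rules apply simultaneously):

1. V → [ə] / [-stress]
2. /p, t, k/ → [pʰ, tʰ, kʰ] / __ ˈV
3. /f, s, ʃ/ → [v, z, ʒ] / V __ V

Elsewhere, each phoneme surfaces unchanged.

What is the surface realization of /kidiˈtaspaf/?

[kədəˈtʰaspəf]

/k/ — word-initial; rule 2 does not apply here → [k].
/i/ — between /k/ and /d/, in an unstressed syllable — surfaces as [ə] (rule 1).
/d/ (between /i/ and /i/) is unaffected → [d].
/i/ (between /d/ and /t/) occurs in an unstressed syllable → [ə] by rule 1.
/t/ (between /i/ and /a/) occurs immediately before a stressed vowel → [tʰ] by rule 2.
/a/ — between /t/ and /s/; rule 1 does not apply here → [a].
/s/ (between /a/ and /p/) is in the target of rule 3 but the environment (between two vowels) is not met → [s].
/p/ (between /s/ and /a/) fails the environment for rule 2, so it stays [p].
Rule 1 applies to /a/ (between /p/ and /f/: in an unstressed syllable) → [ə].
/f/ — word-final; rule 3 does not apply here → [f].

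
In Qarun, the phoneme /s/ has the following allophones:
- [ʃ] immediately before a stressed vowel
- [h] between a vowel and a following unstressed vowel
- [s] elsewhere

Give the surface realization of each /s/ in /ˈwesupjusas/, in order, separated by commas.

Occurrence 1 (position 3): between a vowel and a following unstressed vowel → [h].
Occurrence 2 (position 8): between a vowel and a following unstressed vowel → [h].
Occurrence 3 (position 10): no conditioning environment matches → elsewhere allophone [s].

[h], [h], [s]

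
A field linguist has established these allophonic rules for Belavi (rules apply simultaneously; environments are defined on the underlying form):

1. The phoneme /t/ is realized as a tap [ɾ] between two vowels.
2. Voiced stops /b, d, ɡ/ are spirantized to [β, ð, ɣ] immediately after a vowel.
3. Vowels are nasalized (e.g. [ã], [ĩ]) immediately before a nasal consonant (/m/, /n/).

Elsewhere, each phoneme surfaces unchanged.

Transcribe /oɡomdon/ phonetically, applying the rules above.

[oɣõmdõn]

/o/ (word-initial): rule 3 targets it, but not before a nasal consonant → unchanged [o].
/ɡ/ (between /o/ and /o/): immediately after a vowel, so rule 2 applies → [ɣ].
/o/ meets the environment for rule 3 (before a nasal consonant) → [õ].
/m/ stays [m].
/d/ — between /m/ and /o/; rule 2 does not apply here → [d].
Rule 3 applies to /o/ (between /d/ and /n/: before a nasal consonant) → [õ].
/n/ (word-final): no rule targets it → [n].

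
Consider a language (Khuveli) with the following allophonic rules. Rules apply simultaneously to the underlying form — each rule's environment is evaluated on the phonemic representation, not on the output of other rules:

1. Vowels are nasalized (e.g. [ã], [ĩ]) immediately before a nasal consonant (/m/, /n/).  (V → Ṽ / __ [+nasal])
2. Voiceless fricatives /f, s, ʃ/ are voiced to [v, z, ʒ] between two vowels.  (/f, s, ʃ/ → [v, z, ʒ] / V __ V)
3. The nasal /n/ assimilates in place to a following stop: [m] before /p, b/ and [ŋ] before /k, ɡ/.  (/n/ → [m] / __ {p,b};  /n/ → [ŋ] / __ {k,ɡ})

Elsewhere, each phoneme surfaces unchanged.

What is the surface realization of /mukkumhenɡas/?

/u/ (between /m/ and /k/): rule 1 targets it, but not before a nasal consonant → unchanged [u].
/u/ (between /k/ and /m/) occurs before a nasal consonant → [ũ] by rule 1.
Rule 1 applies to /e/ (between /h/ and /n/: before a nasal consonant) → [ẽ].
/n/ meets the environment for rule 3 (before a labial or velar stop) → [ŋ].
/a/ — between /ɡ/ and /s/; rule 1 does not apply here → [a].
/s/ (word-final) fails the environment for rule 2, so it stays [s].

[mukkũmhẽŋɡas]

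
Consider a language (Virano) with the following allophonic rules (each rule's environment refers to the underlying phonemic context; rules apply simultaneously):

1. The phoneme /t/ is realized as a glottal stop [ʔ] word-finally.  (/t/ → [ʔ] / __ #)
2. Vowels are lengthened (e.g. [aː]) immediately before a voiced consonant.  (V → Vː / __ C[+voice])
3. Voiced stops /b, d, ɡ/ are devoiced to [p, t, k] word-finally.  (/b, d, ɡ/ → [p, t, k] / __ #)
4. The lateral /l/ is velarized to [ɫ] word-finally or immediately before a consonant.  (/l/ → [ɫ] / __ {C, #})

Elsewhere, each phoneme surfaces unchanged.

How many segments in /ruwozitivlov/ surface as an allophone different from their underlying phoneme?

4

Segments that undergo a rule: /u/ → [uː] (rule 2); /o/ → [oː] (rule 2); /i/ → [iː] (rule 2); /o/ → [oː] (rule 2).
All other segments surface unchanged.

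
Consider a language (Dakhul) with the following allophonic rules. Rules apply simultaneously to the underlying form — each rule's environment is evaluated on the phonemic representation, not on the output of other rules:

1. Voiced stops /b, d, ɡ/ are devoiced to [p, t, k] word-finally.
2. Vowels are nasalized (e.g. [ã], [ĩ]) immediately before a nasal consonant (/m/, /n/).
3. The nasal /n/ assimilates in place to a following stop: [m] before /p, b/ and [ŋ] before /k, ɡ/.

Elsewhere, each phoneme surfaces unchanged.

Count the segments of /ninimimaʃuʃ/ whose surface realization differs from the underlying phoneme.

Segments that undergo a rule: /i/ → [ĩ] (rule 2); /i/ → [ĩ] (rule 2); /i/ → [ĩ] (rule 2).
All other segments surface unchanged.

3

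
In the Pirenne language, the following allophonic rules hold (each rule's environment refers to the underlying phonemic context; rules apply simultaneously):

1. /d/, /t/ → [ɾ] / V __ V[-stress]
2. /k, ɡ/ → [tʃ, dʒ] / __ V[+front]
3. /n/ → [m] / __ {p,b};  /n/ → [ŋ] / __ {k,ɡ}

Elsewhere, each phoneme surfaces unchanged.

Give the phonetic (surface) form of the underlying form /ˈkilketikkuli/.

[ˈtʃiltʃeɾikkuli]

/k/ (word-initial) occurs before a front vowel → [tʃ] by rule 2.
/i/ stays [i].
/l/ stays [l].
/k/ — between /l/ and /e/, before a front vowel — surfaces as [tʃ] (rule 2).
/e/ — not in any rule's target class → [e].
/t/ meets the environment for rule 1 (between a vowel and a following unstressed vowel) → [ɾ].
/i/ stays [i].
/k/ (between /i/ and /k/): rule 2 targets it, but not before a front vowel → unchanged [k].
/k/ (between /k/ and /u/): rule 2 targets it, but not before a front vowel → unchanged [k].
/u/ — not in any rule's target class → [u].
/l/ — not in any rule's target class → [l].
/i/ (word-final) is unaffected → [i].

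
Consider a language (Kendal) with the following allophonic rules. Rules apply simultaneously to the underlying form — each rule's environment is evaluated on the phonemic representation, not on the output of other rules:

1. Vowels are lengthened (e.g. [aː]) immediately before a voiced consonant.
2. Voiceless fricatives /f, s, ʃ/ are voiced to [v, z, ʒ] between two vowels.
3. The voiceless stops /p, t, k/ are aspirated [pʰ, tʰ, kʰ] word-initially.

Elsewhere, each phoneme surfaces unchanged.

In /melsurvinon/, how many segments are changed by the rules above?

4

Segments that undergo a rule: /e/ → [eː] (rule 1); /u/ → [uː] (rule 1); /i/ → [iː] (rule 1); /o/ → [oː] (rule 1).
All other segments surface unchanged.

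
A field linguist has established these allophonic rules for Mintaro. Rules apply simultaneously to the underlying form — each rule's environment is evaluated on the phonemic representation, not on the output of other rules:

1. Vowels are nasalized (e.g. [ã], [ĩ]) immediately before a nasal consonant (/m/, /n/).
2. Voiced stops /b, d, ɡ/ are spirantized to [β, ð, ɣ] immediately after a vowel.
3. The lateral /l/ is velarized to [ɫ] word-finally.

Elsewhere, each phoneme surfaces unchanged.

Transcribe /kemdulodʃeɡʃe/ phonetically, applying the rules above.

/e/ — between /k/ and /m/, before a nasal consonant — surfaces as [ẽ] (rule 1).
/d/ (between /m/ and /u/): rule 2 targets it, but not immediately after a vowel → unchanged [d].
/u/ (between /d/ and /l/): rule 1 targets it, but not before a nasal consonant → unchanged [u].
/l/ (between /u/ and /o/) is in the target of rule 3 but the environment (word-finally) is not met → [l].
/o/ — between /l/ and /d/; rule 1 does not apply here → [o].
/d/ (between /o/ and /ʃ/): immediately after a vowel, so rule 2 applies → [ð].
/e/ (between /ʃ/ and /ɡ/): rule 1 targets it, but not before a nasal consonant → unchanged [e].
/ɡ/ meets the environment for rule 2 (immediately after a vowel) → [ɣ].
/e/ (word-final): rule 1 targets it, but not before a nasal consonant → unchanged [e].

[kẽmduloðʃeɣʃe]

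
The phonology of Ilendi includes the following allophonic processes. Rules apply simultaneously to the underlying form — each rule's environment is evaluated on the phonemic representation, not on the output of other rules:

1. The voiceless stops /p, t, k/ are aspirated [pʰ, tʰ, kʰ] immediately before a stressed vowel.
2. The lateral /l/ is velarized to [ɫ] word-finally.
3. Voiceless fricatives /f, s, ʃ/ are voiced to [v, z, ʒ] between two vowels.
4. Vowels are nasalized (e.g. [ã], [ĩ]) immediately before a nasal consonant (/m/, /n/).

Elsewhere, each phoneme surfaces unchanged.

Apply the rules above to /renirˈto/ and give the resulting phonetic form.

/e/ — between /r/ and /n/, before a nasal consonant — surfaces as [ẽ] (rule 4).
/i/ — between /n/ and /r/; rule 4 does not apply here → [i].
/t/ meets the environment for rule 1 (immediately before a stressed vowel) → [tʰ].
/o/ (word-final) is in the target of rule 4 but the environment (before a nasal consonant) is not met → [o].

[rẽnirˈtʰo]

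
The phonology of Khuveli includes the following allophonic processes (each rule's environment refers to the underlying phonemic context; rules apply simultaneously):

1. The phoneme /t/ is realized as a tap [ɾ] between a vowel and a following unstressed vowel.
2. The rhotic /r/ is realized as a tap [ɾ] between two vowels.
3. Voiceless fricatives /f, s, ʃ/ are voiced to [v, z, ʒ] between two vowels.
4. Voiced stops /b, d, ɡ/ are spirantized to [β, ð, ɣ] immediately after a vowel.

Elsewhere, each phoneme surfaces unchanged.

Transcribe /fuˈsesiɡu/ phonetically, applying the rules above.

/f/ (word-initial) fails the environment for rule 3, so it stays [f].
/s/ (between /u/ and /e/): between two vowels, so rule 3 applies → [z].
/s/ (between /e/ and /i/): between two vowels, so rule 3 applies → [z].
/ɡ/ (between /i/ and /u/) occurs immediately after a vowel → [ɣ] by rule 4.

[fuˈzeziɣu]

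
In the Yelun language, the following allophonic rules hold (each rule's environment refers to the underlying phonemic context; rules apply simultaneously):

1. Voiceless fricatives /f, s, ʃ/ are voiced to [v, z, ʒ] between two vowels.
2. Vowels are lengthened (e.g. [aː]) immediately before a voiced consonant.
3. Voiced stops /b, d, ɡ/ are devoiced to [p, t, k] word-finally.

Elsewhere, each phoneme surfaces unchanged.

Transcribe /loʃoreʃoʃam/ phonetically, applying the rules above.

[loʒoːreʒoʒaːm]

/o/ — between /l/ and /ʃ/; rule 2 does not apply here → [o].
/ʃ/ meets the environment for rule 1 (between two vowels) → [ʒ].
/o/ meets the environment for rule 2 (before a voiced consonant) → [oː].
/e/ (between /r/ and /ʃ/) fails the environment for rule 2, so it stays [e].
/ʃ/ (between /e/ and /o/) occurs between two vowels → [ʒ] by rule 1.
/o/ (between /ʃ/ and /ʃ/) is in the target of rule 2 but the environment (before a voiced consonant) is not met → [o].
/ʃ/ — between /o/ and /a/, between two vowels — surfaces as [ʒ] (rule 1).
/a/ — between /ʃ/ and /m/, before a voiced consonant — surfaces as [aː] (rule 2).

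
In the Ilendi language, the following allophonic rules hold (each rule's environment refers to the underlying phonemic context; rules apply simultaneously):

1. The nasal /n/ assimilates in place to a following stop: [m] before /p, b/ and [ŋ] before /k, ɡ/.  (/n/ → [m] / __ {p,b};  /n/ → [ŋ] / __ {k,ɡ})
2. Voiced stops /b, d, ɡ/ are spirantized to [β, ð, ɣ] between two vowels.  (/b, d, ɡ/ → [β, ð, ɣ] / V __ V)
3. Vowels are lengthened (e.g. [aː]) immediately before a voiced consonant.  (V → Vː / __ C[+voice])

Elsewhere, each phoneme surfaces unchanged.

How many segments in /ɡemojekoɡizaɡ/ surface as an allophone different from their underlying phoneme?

6

Segments that undergo a rule: /e/ → [eː] (rule 3); /o/ → [oː] (rule 3); /o/ → [oː] (rule 3); /ɡ/ → [ɣ] (rule 2); /i/ → [iː] (rule 3); /a/ → [aː] (rule 3).
All other segments surface unchanged.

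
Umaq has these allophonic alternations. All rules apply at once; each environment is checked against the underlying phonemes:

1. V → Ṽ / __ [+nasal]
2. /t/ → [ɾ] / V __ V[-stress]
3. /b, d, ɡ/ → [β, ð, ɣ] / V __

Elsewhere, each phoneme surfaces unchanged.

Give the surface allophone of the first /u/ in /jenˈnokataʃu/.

/u/ — word-final; rule 1 does not apply here → [u].

[u]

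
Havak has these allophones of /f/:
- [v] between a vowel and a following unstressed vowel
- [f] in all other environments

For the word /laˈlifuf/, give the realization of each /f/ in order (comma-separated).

[v], [f]

Occurrence 1 (position 5): between a vowel and a following unstressed vowel → [v].
Occurrence 2 (position 7): no conditioning environment matches → elsewhere allophone [f].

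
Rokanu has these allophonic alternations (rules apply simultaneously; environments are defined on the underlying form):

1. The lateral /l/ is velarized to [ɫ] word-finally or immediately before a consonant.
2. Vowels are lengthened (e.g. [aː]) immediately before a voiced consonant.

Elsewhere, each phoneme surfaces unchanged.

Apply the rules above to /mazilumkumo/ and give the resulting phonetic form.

[maːziːluːmkuːmo]

/m/ (word-initial): no rule targets it → [m].
/a/ — between /m/ and /z/, before a voiced consonant — surfaces as [aː] (rule 2).
/z/ stays [z].
/i/ meets the environment for rule 2 (before a voiced consonant) → [iː].
/l/ — between /i/ and /u/; rule 1 does not apply here → [l].
/u/ (between /l/ and /m/): before a voiced consonant, so rule 2 applies → [uː].
/m/ — not in any rule's target class → [m].
/k/ (between /m/ and /u/) is unaffected → [k].
Rule 2 applies to /u/ (between /k/ and /m/: before a voiced consonant) → [uː].
/m/ (between /u/ and /o/): no rule targets it → [m].
/o/ (word-final) fails the environment for rule 2, so it stays [o].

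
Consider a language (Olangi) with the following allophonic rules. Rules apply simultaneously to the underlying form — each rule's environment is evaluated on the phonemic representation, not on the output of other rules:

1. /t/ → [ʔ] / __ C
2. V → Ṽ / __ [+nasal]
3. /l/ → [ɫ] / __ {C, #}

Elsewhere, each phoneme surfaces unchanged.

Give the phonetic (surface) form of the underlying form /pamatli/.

[pãmaʔli]

/p/ stays [p].
Rule 2 applies to /a/ (between /p/ and /m/: before a nasal consonant) → [ã].
/m/ (between /a/ and /a/): no rule targets it → [m].
/a/ — between /m/ and /t/; rule 2 does not apply here → [a].
/t/ meets the environment for rule 1 (immediately before a consonant) → [ʔ].
/l/ (between /t/ and /i/): rule 3 targets it, but not word-finally or immediately before a consonant → unchanged [l].
/i/ (word-final): rule 2 targets it, but not before a nasal consonant → unchanged [i].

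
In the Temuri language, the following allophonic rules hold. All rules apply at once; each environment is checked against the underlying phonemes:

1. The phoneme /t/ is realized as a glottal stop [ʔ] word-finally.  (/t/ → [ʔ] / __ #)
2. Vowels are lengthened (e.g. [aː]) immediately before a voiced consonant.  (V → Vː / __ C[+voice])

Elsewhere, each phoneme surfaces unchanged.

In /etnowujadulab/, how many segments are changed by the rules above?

Segments that undergo a rule: /o/ → [oː] (rule 2); /u/ → [uː] (rule 2); /a/ → [aː] (rule 2); /u/ → [uː] (rule 2); /a/ → [aː] (rule 2).
All other segments surface unchanged.

5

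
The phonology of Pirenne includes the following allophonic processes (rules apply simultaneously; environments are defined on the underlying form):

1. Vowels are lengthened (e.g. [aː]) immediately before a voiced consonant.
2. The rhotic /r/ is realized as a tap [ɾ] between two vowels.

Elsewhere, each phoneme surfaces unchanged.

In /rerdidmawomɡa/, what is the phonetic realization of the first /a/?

[aː]

Rule 1 applies to /a/ (between /m/ and /w/: before a voiced consonant) → [aː].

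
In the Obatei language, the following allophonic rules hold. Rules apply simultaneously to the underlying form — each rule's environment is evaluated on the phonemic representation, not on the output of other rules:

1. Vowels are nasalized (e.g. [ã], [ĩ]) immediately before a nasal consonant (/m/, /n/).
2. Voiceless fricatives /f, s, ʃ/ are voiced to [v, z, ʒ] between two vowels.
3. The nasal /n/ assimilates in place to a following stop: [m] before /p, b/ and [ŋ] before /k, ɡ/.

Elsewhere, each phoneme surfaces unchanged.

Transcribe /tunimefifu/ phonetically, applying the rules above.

[tũnĩmevivu]

/t/ stays [t].
/u/ — between /t/ and /n/, before a nasal consonant — surfaces as [ũ] (rule 1).
/n/ (between /u/ and /i/): rule 3 targets it, but not before a labial or velar stop → unchanged [n].
/i/ — between /n/ and /m/, before a nasal consonant — surfaces as [ĩ] (rule 1).
/m/ stays [m].
/e/ (between /m/ and /f/) fails the environment for rule 1, so it stays [e].
/f/ — between /e/ and /i/, between two vowels — surfaces as [v] (rule 2).
/i/ (between /f/ and /f/): rule 1 targets it, but not before a nasal consonant → unchanged [i].
/f/ (between /i/ and /u/): between two vowels, so rule 2 applies → [v].
/u/ (word-final): rule 1 targets it, but not before a nasal consonant → unchanged [u].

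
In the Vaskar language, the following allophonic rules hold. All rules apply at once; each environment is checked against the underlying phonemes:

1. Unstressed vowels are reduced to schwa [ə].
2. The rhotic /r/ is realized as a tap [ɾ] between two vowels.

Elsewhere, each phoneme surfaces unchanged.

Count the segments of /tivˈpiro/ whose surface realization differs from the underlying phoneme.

3

Segments that undergo a rule: /i/ → [ə] (rule 1); /r/ → [ɾ] (rule 2); /o/ → [ə] (rule 1).
All other segments surface unchanged.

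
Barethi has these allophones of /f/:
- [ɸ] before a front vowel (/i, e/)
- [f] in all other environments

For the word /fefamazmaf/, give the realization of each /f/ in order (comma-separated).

[ɸ], [f], [f]

Occurrence 1 (position 1): before a front vowel (/i, e/) → [ɸ].
Occurrence 2 (position 3): no conditioning environment matches → elsewhere allophone [f].
Occurrence 3 (position 10): no conditioning environment matches → elsewhere allophone [f].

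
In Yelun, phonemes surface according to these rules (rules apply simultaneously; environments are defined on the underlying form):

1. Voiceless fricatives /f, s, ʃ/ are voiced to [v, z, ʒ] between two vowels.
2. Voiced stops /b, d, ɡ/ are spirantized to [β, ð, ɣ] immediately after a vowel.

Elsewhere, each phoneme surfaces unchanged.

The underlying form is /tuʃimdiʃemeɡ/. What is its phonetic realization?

/t/ — not in any rule's target class → [t].
/u/ — not in any rule's target class → [u].
/ʃ/ (between /u/ and /i/) occurs between two vowels → [ʒ] by rule 1.
/i/ — not in any rule's target class → [i].
/m/ stays [m].
/d/ — between /m/ and /i/; rule 2 does not apply here → [d].
/i/ (between /d/ and /ʃ/): no rule targets it → [i].
Rule 1 applies to /ʃ/ (between /i/ and /e/: between two vowels) → [ʒ].
/e/ stays [e].
/m/ (between /e/ and /e/): no rule targets it → [m].
/e/ (between /m/ and /ɡ/): no rule targets it → [e].
/ɡ/ meets the environment for rule 2 (immediately after a vowel) → [ɣ].

[tuʒimdiʒemeɣ]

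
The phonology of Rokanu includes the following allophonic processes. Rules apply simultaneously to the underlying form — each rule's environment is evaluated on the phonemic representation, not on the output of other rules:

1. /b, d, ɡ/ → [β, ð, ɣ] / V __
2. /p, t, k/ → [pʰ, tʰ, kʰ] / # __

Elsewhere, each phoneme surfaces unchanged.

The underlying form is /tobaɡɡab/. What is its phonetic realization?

[tʰoβaɣɡaβ]

/t/ (word-initial) occurs word-initially → [tʰ] by rule 2.
/b/ meets the environment for rule 1 (immediately after a vowel) → [β].
Rule 1 applies to /ɡ/ (between /a/ and /ɡ/: immediately after a vowel) → [ɣ].
/ɡ/ (between /ɡ/ and /a/): rule 1 targets it, but not immediately after a vowel → unchanged [ɡ].
/b/ meets the environment for rule 1 (immediately after a vowel) → [β].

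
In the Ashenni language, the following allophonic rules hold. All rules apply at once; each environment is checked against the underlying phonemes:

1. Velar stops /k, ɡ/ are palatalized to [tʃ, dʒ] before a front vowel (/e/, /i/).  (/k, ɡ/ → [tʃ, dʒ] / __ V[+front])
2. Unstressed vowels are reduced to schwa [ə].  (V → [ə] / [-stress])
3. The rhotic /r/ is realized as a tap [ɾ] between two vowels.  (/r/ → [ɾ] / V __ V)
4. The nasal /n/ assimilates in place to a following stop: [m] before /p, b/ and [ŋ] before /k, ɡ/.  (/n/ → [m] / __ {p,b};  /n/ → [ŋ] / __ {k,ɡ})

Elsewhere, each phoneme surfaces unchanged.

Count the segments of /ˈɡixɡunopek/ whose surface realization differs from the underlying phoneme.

4

Segments that undergo a rule: /ɡ/ → [dʒ] (rule 1); /u/ → [ə] (rule 2); /o/ → [ə] (rule 2); /e/ → [ə] (rule 2).
All other segments surface unchanged.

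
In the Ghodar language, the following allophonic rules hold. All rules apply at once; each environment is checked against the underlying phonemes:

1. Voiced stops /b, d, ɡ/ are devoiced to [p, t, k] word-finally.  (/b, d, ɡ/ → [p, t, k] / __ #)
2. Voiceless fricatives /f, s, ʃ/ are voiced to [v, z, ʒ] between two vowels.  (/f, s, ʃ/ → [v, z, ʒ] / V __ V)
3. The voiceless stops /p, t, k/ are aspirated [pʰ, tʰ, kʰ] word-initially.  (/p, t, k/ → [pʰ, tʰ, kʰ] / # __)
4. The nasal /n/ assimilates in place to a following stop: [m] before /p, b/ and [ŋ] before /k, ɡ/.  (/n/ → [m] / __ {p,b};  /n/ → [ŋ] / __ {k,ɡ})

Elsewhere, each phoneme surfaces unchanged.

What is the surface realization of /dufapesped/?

/d/ (word-initial) fails the environment for rule 1, so it stays [d].
/f/ — between /u/ and /a/, between two vowels — surfaces as [v] (rule 2).
/p/ (between /a/ and /e/) fails the environment for rule 3, so it stays [p].
/s/ (between /e/ and /p/) fails the environment for rule 2, so it stays [s].
/p/ — between /s/ and /e/; rule 3 does not apply here → [p].
/d/ (word-final): word-finally, so rule 1 applies → [t].

[duvapespet]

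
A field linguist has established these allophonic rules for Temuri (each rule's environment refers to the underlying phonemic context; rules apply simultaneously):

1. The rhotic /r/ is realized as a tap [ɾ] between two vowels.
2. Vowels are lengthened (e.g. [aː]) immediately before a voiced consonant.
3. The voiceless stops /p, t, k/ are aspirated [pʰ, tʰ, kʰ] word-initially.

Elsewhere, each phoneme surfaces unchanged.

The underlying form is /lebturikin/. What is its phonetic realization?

/l/ (word-initial): no rule targets it → [l].
/e/ meets the environment for rule 2 (before a voiced consonant) → [eː].
/b/ stays [b].
/t/ (between /b/ and /u/): rule 3 targets it, but not word-initially → unchanged [t].
Rule 2 applies to /u/ (between /t/ and /r/: before a voiced consonant) → [uː].
/r/ (between /u/ and /i/): between two vowels, so rule 1 applies → [ɾ].
/i/ — between /r/ and /k/; rule 2 does not apply here → [i].
/k/ — between /i/ and /i/; rule 3 does not apply here → [k].
/i/ — between /k/ and /n/, before a voiced consonant — surfaces as [iː] (rule 2).
/n/ (word-final): no rule targets it → [n].

[leːbtuːɾikiːn]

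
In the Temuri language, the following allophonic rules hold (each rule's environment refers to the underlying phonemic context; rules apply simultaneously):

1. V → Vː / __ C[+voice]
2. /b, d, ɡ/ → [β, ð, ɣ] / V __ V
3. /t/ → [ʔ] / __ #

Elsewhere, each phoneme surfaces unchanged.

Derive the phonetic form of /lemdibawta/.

[leːmdiːβaːwta]

Rule 1 applies to /e/ (between /l/ and /m/: before a voiced consonant) → [eː].
/d/ (between /m/ and /i/): rule 2 targets it, but not between two vowels → unchanged [d].
/i/ (between /d/ and /b/) occurs before a voiced consonant → [iː] by rule 1.
/b/ (between /i/ and /a/): between two vowels, so rule 2 applies → [β].
/a/ (between /b/ and /w/) occurs before a voiced consonant → [aː] by rule 1.
/t/ — between /w/ and /a/; rule 3 does not apply here → [t].
/a/ (word-final) is in the target of rule 1 but the environment (before a voiced consonant) is not met → [a].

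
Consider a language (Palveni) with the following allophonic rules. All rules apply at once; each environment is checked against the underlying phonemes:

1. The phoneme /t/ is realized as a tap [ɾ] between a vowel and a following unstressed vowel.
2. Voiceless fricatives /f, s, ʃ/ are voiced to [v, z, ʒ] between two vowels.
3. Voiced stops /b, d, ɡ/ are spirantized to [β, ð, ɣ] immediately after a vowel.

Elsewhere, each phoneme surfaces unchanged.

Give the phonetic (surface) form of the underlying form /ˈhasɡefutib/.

/s/ (between /a/ and /ɡ/) is in the target of rule 2 but the environment (between two vowels) is not met → [s].
/ɡ/ (between /s/ and /e/): rule 3 targets it, but not immediately after a vowel → unchanged [ɡ].
/f/ meets the environment for rule 2 (between two vowels) → [v].
Rule 1 applies to /t/ (between /u/ and /i/: between a vowel and a following unstressed vowel) → [ɾ].
/b/ meets the environment for rule 3 (immediately after a vowel) → [β].

[ˈhasɡevuɾiβ]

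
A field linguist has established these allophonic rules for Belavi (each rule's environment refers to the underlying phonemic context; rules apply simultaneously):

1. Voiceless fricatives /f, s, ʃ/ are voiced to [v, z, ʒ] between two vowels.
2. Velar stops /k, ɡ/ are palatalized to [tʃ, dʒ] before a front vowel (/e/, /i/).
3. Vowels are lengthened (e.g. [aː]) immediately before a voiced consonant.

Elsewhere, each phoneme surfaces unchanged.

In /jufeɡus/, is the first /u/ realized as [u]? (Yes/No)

Yes

/u/ (between /j/ and /f/) is in the target of rule 3 but the environment (before a voiced consonant) is not met → [u].
The actual realization is [u], which matches [u].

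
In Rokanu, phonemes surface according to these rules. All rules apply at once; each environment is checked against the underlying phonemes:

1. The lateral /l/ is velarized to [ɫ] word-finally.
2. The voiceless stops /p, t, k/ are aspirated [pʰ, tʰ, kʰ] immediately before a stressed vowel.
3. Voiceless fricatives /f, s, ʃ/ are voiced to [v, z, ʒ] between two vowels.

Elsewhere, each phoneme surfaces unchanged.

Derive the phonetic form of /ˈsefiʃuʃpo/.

[ˈseviʒuʃpo]

/s/ (word-initial): rule 3 targets it, but not between two vowels → unchanged [s].
/e/ (between /s/ and /f/) is unaffected → [e].
/f/ (between /e/ and /i/): between two vowels, so rule 3 applies → [v].
/i/ (between /f/ and /ʃ/): no rule targets it → [i].
/ʃ/ (between /i/ and /u/) occurs between two vowels → [ʒ] by rule 3.
/u/ — not in any rule's target class → [u].
/ʃ/ — between /u/ and /p/; rule 3 does not apply here → [ʃ].
/p/ (between /ʃ/ and /o/) fails the environment for rule 2, so it stays [p].
/o/ — not in any rule's target class → [o].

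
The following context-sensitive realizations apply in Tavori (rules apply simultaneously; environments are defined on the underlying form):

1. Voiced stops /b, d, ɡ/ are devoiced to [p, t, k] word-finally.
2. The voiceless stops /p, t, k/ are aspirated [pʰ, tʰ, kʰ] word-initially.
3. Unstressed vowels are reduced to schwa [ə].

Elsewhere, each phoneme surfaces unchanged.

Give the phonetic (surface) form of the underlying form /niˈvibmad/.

/n/ (word-initial): no rule targets it → [n].
/i/ (between /n/ and /v/): in an unstressed syllable, so rule 3 applies → [ə].
/v/ (between /i/ and /i/) is unaffected → [v].
/i/ — between /v/ and /b/; rule 3 does not apply here → [i].
/b/ (between /i/ and /m/) fails the environment for rule 1, so it stays [b].
/m/ — not in any rule's target class → [m].
/a/ (between /m/ and /d/): in an unstressed syllable, so rule 3 applies → [ə].
Rule 1 applies to /d/ (word-final: word-finally) → [t].

[nəˈvibmət]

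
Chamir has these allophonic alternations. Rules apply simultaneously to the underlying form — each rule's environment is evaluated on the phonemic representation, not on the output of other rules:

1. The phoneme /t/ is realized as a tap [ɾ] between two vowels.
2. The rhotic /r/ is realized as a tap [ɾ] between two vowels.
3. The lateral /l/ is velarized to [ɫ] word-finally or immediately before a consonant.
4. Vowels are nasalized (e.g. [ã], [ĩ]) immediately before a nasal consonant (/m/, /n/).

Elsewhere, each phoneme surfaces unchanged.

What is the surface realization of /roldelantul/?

/r/ (word-initial) is in the target of rule 2 but the environment (between two vowels) is not met → [r].
/o/ (between /r/ and /l/) fails the environment for rule 4, so it stays [o].
/l/ (between /o/ and /d/) occurs word-finally or immediately before a consonant → [ɫ] by rule 3.
/d/ (between /l/ and /e/): no rule targets it → [d].
/e/ (between /d/ and /l/): rule 4 targets it, but not before a nasal consonant → unchanged [e].
/l/ (between /e/ and /a/) is in the target of rule 3 but the environment (word-finally or immediately before a consonant) is not met → [l].
/a/ meets the environment for rule 4 (before a nasal consonant) → [ã].
/n/ stays [n].
/t/ — between /n/ and /u/; rule 1 does not apply here → [t].
/u/ — between /t/ and /l/; rule 4 does not apply here → [u].
/l/ (word-final) occurs word-finally or immediately before a consonant → [ɫ] by rule 3.

[roɫdelãntuɫ]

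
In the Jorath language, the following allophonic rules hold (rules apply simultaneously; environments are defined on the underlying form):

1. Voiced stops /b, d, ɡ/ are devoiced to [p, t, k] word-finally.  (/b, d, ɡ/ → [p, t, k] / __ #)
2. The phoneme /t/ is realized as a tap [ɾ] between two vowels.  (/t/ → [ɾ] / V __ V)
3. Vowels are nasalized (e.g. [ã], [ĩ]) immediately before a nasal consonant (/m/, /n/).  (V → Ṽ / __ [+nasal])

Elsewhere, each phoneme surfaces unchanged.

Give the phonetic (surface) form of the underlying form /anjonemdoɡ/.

[ãnjõnẽmdok]

/a/ (word-initial) occurs before a nasal consonant → [ã] by rule 3.
/n/ — not in any rule's target class → [n].
/j/ stays [j].
/o/ meets the environment for rule 3 (before a nasal consonant) → [õ].
/n/ (between /o/ and /e/) is unaffected → [n].
/e/ (between /n/ and /m/) occurs before a nasal consonant → [ẽ] by rule 3.
/m/ stays [m].
/d/ — between /m/ and /o/; rule 1 does not apply here → [d].
/o/ (between /d/ and /ɡ/) is in the target of rule 3 but the environment (before a nasal consonant) is not met → [o].
/ɡ/ — word-final, word-finally — surfaces as [k] (rule 1).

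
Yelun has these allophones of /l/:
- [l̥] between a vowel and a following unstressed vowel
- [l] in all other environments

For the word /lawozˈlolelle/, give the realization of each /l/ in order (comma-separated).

Occurrence 1 (position 1): no conditioning environment matches → elsewhere allophone [l].
Occurrence 2 (position 6): no conditioning environment matches → elsewhere allophone [l].
Occurrence 3 (position 8): between a vowel and a following unstressed vowel → [l̥].
Occurrence 4 (position 10): no conditioning environment matches → elsewhere allophone [l].
Occurrence 5 (position 11): no conditioning environment matches → elsewhere allophone [l].

[l], [l], [l̥], [l], [l]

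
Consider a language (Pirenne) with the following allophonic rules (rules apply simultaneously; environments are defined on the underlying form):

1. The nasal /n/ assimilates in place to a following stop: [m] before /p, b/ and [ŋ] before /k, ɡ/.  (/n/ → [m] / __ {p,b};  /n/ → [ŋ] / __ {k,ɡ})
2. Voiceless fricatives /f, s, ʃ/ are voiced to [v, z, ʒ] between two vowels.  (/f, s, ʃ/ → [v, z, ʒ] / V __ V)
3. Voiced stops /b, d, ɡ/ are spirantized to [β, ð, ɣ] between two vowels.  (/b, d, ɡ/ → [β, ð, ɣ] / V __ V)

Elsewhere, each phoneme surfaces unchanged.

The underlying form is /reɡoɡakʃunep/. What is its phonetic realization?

Rule 3 applies to /ɡ/ (between /e/ and /o/: between two vowels) → [ɣ].
/ɡ/ meets the environment for rule 3 (between two vowels) → [ɣ].
/ʃ/ — between /k/ and /u/; rule 2 does not apply here → [ʃ].
/n/ (between /u/ and /e/) fails the environment for rule 1, so it stays [n].

[reɣoɣakʃunep]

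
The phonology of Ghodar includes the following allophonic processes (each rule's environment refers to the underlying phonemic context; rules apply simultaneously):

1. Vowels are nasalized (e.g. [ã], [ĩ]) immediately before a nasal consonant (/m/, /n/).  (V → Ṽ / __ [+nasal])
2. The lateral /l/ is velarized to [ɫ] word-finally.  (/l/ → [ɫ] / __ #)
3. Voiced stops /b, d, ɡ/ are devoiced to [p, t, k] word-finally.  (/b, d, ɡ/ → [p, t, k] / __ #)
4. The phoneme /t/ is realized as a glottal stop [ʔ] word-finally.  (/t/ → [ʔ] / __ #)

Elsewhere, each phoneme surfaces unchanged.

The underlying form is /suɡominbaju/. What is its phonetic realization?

/s/ — not in any rule's target class → [s].
/u/ — between /s/ and /ɡ/; rule 1 does not apply here → [u].
/ɡ/ (between /u/ and /o/) fails the environment for rule 3, so it stays [ɡ].
/o/ (between /ɡ/ and /m/): before a nasal consonant, so rule 1 applies → [õ].
/m/ (between /o/ and /i/): no rule targets it → [m].
Rule 1 applies to /i/ (between /m/ and /n/: before a nasal consonant) → [ĩ].
/n/ stays [n].
/b/ (between /n/ and /a/): rule 3 targets it, but not word-finally → unchanged [b].
/a/ (between /b/ and /j/): rule 1 targets it, but not before a nasal consonant → unchanged [a].
/j/ (between /a/ and /u/) is unaffected → [j].
/u/ — word-final; rule 1 does not apply here → [u].

[suɡõmĩnbaju]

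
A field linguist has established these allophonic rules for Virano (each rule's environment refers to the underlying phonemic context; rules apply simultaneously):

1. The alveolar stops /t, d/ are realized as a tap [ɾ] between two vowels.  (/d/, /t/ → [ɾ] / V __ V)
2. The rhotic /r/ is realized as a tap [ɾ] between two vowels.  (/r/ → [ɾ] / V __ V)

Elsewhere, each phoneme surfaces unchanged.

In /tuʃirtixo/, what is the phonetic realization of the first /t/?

[t]

/t/ — word-initial; rule 1 does not apply here → [t].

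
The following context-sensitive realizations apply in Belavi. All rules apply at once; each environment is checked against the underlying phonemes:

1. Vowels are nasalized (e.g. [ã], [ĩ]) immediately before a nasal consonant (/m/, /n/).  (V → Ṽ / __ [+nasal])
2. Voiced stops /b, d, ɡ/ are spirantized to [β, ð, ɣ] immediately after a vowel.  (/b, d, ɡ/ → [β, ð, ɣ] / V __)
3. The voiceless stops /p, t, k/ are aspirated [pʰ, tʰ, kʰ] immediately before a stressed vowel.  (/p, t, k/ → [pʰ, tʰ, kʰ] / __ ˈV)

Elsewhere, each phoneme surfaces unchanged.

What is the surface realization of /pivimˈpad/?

[pivĩmˈpʰað]

/p/ (word-initial) fails the environment for rule 3, so it stays [p].
/i/ — between /p/ and /v/; rule 1 does not apply here → [i].
/v/ stays [v].
/i/ (between /v/ and /m/) occurs before a nasal consonant → [ĩ] by rule 1.
/m/ (between /i/ and /p/) is unaffected → [m].
/p/ (between /m/ and /a/) occurs immediately before a stressed vowel → [pʰ] by rule 3.
/a/ (between /p/ and /d/): rule 1 targets it, but not before a nasal consonant → unchanged [a].
Rule 2 applies to /d/ (word-final: immediately after a vowel) → [ð].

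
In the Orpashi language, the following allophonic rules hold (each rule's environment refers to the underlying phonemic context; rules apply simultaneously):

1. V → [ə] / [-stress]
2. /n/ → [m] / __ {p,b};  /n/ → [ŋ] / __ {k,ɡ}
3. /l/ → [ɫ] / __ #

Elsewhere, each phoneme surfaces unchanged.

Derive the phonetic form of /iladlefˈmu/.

[ələdləfˈmu]

/i/ (word-initial): in an unstressed syllable, so rule 1 applies → [ə].
/l/ — between /i/ and /a/; rule 3 does not apply here → [l].
/a/ (between /l/ and /d/) occurs in an unstressed syllable → [ə] by rule 1.
/d/ (between /a/ and /l/): no rule targets it → [d].
/l/ (between /d/ and /e/) is in the target of rule 3 but the environment (word-finally) is not met → [l].
/e/ (between /l/ and /f/) occurs in an unstressed syllable → [ə] by rule 1.
/f/ — not in any rule's target class → [f].
/m/ — not in any rule's target class → [m].
/u/ (word-final): rule 1 targets it, but not in an unstressed syllable → unchanged [u].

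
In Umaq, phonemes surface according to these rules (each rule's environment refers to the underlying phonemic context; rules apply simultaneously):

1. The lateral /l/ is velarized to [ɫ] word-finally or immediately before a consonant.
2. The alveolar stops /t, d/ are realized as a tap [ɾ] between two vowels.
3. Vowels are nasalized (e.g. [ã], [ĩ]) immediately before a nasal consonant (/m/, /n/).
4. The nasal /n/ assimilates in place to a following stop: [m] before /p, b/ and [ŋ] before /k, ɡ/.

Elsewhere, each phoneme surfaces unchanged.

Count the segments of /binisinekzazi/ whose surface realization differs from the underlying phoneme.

2

Segments that undergo a rule: /i/ → [ĩ] (rule 3); /i/ → [ĩ] (rule 3).
All other segments surface unchanged.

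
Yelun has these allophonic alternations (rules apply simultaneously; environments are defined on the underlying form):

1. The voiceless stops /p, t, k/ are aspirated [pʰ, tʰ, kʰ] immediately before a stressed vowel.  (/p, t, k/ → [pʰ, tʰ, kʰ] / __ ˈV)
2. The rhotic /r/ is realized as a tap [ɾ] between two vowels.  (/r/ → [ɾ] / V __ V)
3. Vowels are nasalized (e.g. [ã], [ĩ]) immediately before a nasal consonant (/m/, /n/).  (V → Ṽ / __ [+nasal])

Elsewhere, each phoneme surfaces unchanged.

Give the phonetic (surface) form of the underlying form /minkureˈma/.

/m/ (word-initial) is unaffected → [m].
/i/ (between /m/ and /n/) occurs before a nasal consonant → [ĩ] by rule 3.
/n/ stays [n].
/k/ (between /n/ and /u/): rule 1 targets it, but not immediately before a stressed vowel → unchanged [k].
/u/ (between /k/ and /r/): rule 3 targets it, but not before a nasal consonant → unchanged [u].
/r/ — between /u/ and /e/, between two vowels — surfaces as [ɾ] (rule 2).
/e/ (between /r/ and /m/): before a nasal consonant, so rule 3 applies → [ẽ].
/m/ (between /e/ and /a/): no rule targets it → [m].
/a/ (word-final) fails the environment for rule 3, so it stays [a].

[mĩnkuɾẽˈma]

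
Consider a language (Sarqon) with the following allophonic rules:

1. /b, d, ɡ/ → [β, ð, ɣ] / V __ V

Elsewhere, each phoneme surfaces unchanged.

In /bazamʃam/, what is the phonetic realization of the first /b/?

[b]

/b/ (word-initial): rule 1 targets it, but not between two vowels → unchanged [b].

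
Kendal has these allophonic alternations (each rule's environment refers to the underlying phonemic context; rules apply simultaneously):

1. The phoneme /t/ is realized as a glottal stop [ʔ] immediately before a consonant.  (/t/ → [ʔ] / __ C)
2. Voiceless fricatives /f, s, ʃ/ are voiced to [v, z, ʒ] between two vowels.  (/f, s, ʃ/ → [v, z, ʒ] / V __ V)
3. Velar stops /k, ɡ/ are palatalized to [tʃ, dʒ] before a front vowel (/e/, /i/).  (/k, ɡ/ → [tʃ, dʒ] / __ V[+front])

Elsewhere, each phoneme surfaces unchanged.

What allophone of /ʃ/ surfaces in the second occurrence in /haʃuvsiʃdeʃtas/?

[ʃ]

/ʃ/ (between /i/ and /d/) fails the environment for rule 2, so it stays [ʃ].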